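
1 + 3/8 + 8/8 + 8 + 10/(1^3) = 20.38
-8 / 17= -0.47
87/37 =2.35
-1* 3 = -3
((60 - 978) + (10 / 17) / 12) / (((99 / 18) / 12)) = -374524 / 187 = -2002.80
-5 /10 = -1 /2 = -0.50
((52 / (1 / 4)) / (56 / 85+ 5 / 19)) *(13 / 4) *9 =6598.83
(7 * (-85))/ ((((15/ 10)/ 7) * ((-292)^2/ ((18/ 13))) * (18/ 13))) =-4165/ 127896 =-0.03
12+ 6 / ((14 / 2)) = 90 / 7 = 12.86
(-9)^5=-59049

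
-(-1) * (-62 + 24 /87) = -1790 /29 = -61.72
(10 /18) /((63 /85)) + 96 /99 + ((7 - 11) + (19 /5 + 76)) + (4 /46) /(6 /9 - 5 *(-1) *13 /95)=55647244 /717255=77.58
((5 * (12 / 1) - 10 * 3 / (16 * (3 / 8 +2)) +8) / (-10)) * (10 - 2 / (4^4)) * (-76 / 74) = 1633283 / 23680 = 68.97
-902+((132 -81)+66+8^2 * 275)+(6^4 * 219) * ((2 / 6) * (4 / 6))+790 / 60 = 479401 / 6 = 79900.17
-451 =-451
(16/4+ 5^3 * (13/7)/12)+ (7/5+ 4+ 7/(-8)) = 27.87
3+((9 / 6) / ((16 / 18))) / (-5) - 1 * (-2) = 373 / 80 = 4.66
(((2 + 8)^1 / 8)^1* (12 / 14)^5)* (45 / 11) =437400 / 184877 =2.37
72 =72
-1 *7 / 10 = -7 / 10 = -0.70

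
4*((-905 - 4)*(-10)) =36360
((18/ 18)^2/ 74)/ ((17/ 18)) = 9/ 629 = 0.01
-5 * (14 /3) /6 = -3.89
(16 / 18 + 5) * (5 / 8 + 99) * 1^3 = 586.68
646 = 646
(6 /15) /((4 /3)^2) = 0.22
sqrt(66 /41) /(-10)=-sqrt(2706) /410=-0.13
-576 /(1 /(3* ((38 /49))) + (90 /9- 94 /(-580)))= -2380320 /43771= -54.38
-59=-59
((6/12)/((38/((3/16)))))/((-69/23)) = -1/1216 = -0.00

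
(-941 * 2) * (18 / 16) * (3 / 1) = -25407 / 4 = -6351.75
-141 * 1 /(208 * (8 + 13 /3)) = -423 /7696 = -0.05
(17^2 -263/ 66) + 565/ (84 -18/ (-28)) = 1520873/ 5214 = 291.69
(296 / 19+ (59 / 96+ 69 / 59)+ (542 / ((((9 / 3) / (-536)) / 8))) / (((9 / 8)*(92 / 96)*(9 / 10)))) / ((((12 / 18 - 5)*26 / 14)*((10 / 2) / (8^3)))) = 5975829611691632 / 588239145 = 10158843.84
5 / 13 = 0.38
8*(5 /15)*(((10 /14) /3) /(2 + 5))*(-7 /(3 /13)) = -520 /189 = -2.75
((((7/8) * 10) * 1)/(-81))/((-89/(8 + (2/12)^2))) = 10115/1038096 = 0.01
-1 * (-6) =6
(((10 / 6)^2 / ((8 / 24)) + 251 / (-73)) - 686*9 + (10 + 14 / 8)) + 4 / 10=-26967463 / 4380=-6156.96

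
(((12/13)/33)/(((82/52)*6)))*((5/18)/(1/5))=0.00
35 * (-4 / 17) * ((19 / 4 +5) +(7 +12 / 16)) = -2450 / 17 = -144.12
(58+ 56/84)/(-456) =-22/171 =-0.13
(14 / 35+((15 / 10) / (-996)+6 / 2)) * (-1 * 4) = -13.59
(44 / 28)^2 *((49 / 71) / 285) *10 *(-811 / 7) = -196262 / 28329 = -6.93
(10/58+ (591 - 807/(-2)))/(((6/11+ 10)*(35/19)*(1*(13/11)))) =132631609/3061240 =43.33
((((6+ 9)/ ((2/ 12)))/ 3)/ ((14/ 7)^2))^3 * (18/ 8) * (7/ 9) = 23625/ 32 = 738.28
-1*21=-21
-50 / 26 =-25 / 13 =-1.92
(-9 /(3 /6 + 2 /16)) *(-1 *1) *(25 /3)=120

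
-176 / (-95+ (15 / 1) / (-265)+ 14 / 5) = 2915 / 1528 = 1.91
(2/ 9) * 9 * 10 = 20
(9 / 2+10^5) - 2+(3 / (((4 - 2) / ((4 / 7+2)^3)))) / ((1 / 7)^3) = 217501 / 2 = 108750.50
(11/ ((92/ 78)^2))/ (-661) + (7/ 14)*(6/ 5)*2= 8308401/ 6993380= 1.19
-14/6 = -7/3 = -2.33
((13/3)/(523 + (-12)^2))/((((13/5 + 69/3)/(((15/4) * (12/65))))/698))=5235/42688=0.12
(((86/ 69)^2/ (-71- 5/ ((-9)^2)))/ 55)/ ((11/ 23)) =-16641/ 20023685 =-0.00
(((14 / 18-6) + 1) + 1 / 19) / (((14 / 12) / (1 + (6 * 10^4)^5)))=-1108857600000000000000001426 / 399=-2779091729323308270676695.00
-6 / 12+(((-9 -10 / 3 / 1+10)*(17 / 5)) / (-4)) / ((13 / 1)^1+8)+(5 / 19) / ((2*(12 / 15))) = -1649 / 6840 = -0.24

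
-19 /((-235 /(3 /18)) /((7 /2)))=133 /2820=0.05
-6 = -6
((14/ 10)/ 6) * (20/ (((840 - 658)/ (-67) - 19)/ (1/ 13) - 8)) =-938/ 58353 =-0.02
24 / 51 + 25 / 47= 801 / 799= 1.00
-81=-81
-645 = -645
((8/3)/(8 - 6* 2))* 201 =-134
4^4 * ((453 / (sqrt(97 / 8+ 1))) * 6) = 463872 * sqrt(210) / 35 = 192061.25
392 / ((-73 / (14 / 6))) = -12.53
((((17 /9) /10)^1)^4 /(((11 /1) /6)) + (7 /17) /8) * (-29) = -386675966 /255605625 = -1.51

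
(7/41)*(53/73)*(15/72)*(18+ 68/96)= 832895/1723968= 0.48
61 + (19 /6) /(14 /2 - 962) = 349511 /5730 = 61.00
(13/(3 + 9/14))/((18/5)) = 455/459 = 0.99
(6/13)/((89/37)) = 222/1157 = 0.19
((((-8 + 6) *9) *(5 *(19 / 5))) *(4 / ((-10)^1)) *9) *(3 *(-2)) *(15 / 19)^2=-87480 / 19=-4604.21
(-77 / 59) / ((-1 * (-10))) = -77 / 590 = -0.13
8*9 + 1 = 73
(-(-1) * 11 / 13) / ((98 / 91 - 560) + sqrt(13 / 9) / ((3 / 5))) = -6474006 / 4276320311 - 6435 * sqrt(13) / 4276320311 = -0.00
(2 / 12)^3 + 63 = 13609 / 216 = 63.00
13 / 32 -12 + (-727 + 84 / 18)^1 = -70457 / 96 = -733.93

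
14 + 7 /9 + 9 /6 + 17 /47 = 14077 /846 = 16.64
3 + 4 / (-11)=29 / 11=2.64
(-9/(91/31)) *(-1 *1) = 3.07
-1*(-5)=5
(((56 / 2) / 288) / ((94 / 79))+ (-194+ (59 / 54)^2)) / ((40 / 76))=-2007409489 / 5482080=-366.18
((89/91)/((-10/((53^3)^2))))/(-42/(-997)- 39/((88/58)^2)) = 1903775527865651176/14841777405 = 128271397.42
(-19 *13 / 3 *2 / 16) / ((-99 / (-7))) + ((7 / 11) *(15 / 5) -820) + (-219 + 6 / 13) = -32041885 / 30888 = -1037.36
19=19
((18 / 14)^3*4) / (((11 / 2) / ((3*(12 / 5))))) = 209952 / 18865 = 11.13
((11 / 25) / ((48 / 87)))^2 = 101761 / 160000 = 0.64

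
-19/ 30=-0.63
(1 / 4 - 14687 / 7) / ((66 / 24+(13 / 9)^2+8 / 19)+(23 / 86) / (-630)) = -399.06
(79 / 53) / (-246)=-79 / 13038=-0.01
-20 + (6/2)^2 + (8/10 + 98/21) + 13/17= -1216/255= -4.77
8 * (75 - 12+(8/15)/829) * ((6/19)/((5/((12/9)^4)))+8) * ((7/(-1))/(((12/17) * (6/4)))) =-7842929294816/287061975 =-27321.38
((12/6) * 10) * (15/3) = 100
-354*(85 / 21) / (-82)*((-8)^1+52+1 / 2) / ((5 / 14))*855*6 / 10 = 45793971 / 41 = 1116926.12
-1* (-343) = 343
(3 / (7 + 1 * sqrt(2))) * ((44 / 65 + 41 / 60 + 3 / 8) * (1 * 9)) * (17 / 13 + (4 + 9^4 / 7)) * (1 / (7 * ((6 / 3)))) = 130610043 / 278005-130610043 * sqrt(2) / 1946035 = 374.90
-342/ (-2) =171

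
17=17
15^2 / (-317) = -225 / 317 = -0.71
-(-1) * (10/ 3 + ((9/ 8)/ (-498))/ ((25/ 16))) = 20741/ 6225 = 3.33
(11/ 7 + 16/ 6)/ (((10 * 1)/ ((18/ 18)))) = 89/ 210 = 0.42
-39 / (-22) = 39 / 22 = 1.77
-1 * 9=-9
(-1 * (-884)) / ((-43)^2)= 884 / 1849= 0.48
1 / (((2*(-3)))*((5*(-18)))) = 1 / 540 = 0.00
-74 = -74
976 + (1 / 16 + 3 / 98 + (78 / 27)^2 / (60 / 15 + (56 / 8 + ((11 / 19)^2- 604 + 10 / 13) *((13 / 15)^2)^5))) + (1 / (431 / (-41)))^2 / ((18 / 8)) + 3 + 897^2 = 14631916548361578708310170949411 / 18163026165601251698195376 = 805588.03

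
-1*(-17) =17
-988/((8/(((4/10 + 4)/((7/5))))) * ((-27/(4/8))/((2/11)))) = 247/189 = 1.31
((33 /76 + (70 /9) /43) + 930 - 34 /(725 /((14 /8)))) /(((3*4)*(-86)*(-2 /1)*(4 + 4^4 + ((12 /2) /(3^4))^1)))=19842406961 /11446410524800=0.00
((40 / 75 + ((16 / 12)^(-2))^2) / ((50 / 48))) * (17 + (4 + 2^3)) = 23.66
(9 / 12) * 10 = 7.50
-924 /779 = -1.19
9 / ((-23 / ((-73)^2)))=-47961 / 23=-2085.26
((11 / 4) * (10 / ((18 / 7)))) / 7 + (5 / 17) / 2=1025 / 612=1.67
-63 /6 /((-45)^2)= -7 /1350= -0.01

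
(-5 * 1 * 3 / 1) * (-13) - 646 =-451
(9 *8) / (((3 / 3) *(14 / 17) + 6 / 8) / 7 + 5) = 11424 / 829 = 13.78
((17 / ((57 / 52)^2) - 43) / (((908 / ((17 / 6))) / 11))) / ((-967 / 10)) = 87645965 / 8558216892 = 0.01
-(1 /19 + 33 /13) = -640 /247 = -2.59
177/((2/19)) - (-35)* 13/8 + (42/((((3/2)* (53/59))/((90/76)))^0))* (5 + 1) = 15923/8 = 1990.38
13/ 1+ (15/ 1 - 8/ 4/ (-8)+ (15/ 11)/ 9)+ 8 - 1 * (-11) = 47.40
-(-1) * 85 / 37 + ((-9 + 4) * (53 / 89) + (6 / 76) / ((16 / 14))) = -611807 / 1001072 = -0.61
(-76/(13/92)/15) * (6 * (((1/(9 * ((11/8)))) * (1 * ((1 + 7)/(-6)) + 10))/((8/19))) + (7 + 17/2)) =-913.61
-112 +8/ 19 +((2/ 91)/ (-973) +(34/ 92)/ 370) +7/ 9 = -28552912667759/ 257697318060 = -110.80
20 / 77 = 0.26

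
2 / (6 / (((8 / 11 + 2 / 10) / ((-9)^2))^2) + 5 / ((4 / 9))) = 2312 / 52938405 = 0.00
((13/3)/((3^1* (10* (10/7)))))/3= 0.03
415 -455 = -40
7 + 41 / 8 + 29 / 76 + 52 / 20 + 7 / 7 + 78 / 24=14711 / 760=19.36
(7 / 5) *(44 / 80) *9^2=6237 / 100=62.37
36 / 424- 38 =-37.92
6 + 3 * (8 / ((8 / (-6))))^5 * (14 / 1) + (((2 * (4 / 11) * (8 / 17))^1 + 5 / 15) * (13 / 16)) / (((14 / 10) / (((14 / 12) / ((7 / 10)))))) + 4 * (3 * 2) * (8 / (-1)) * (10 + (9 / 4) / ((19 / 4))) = -1176842653307 / 3581424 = -328596.29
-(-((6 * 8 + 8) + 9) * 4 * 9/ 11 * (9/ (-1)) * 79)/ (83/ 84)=-139754160/ 913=-153071.37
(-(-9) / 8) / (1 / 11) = 99 / 8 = 12.38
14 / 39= 0.36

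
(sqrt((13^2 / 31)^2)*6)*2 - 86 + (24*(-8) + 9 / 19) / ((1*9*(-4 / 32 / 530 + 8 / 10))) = -282753826 / 5991897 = -47.19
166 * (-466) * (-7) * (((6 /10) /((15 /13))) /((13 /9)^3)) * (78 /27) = 87721704 /325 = 269912.94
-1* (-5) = 5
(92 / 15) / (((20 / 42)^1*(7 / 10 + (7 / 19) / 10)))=437 / 25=17.48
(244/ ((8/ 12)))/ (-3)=-122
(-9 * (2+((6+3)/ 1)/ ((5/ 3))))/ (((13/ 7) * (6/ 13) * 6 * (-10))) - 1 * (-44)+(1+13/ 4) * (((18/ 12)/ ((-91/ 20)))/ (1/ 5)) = 696869/ 18200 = 38.29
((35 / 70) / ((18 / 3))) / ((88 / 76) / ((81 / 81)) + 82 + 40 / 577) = 10963 / 10949040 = 0.00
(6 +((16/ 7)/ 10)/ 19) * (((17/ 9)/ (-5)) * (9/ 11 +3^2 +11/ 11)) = -24.57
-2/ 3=-0.67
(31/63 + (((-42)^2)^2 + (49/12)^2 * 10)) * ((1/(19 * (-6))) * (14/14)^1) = -1568379067/57456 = -27297.05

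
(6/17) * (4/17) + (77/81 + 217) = 5103950/23409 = 218.03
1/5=0.20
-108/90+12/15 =-2/5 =-0.40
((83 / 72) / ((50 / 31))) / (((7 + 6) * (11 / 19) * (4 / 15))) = 48887 / 137280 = 0.36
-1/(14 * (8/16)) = -0.14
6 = 6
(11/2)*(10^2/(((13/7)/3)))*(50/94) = 288750/611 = 472.59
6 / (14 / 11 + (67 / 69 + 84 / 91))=59202 / 31247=1.89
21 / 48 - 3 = -2.56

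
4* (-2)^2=16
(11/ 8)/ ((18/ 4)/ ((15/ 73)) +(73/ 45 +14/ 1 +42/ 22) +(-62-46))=-5445/ 271532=-0.02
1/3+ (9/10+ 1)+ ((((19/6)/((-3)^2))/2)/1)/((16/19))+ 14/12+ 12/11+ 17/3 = 985231/95040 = 10.37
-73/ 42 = -1.74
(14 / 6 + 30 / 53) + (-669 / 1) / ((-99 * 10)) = 20843 / 5830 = 3.58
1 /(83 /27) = 27 /83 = 0.33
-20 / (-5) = 4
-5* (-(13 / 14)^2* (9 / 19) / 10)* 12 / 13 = 351 / 1862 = 0.19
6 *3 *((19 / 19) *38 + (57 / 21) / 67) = 321138 / 469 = 684.73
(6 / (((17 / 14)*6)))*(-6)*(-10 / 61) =840 / 1037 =0.81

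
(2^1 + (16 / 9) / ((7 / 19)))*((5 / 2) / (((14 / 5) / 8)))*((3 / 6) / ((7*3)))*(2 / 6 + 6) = 204250 / 27783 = 7.35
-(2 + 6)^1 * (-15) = 120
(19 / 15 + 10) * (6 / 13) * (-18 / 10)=-234 / 25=-9.36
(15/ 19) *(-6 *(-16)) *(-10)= -14400/ 19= -757.89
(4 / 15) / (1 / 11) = 44 / 15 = 2.93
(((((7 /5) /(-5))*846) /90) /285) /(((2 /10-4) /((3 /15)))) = 329 /676875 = 0.00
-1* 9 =-9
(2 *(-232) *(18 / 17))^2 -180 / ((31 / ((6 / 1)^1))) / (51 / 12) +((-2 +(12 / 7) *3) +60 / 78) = 196777911548 / 815269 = 241365.62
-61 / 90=-0.68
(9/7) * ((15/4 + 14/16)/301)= 333/16856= 0.02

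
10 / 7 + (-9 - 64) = -501 / 7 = -71.57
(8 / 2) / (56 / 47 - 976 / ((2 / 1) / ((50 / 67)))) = -3149 / 285762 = -0.01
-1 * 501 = -501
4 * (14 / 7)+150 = 158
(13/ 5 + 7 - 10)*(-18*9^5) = 2125764/ 5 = 425152.80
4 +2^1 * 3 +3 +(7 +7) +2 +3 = 32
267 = 267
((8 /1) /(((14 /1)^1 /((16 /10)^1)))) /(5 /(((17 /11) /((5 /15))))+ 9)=816 /8995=0.09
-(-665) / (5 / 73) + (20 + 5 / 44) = 428081 / 44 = 9729.11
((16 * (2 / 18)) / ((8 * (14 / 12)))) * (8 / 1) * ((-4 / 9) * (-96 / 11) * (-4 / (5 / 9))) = -16384 / 385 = -42.56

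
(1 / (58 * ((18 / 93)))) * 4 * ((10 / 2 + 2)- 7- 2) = -62 / 87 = -0.71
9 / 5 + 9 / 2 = 63 / 10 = 6.30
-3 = -3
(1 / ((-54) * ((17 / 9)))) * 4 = -2 / 51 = -0.04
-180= -180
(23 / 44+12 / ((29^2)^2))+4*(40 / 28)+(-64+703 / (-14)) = -3360291503 / 31120364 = -107.98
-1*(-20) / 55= 4 / 11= 0.36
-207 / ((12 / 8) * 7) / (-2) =69 / 7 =9.86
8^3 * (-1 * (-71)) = 36352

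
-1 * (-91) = 91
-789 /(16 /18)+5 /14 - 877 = -98799 /56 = -1764.27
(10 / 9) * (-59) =-590 / 9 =-65.56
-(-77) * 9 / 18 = 77 / 2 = 38.50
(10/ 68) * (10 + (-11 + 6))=25/ 34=0.74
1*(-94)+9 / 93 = -93.90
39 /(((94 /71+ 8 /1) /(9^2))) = 224289 /662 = 338.81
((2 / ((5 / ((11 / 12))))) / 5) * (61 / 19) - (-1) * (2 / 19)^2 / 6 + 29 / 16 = 295989 / 144400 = 2.05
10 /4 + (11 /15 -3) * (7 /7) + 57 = 1717 /30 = 57.23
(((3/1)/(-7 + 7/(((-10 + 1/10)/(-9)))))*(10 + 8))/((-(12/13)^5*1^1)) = 4084223/32256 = 126.62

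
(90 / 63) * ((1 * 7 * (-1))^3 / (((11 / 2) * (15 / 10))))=-1960 / 33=-59.39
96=96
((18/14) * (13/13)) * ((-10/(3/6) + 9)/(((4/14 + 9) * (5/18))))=-1782/325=-5.48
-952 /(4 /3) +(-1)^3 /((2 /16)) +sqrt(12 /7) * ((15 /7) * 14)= -722 +60 * sqrt(21) /7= -682.72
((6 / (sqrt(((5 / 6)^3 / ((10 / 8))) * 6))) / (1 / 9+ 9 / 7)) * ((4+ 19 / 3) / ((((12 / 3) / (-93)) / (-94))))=25609689 / 440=58203.84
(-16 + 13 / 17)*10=-2590 / 17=-152.35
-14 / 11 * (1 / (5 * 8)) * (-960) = 336 / 11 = 30.55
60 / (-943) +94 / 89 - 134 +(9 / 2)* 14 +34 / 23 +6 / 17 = -4229177 / 62033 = -68.18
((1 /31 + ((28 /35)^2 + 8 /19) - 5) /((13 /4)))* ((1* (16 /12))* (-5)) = 920416 /114855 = 8.01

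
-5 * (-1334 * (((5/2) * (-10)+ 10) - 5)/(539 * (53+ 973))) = -66700/276507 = -0.24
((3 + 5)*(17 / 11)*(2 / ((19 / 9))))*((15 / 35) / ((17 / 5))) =2160 / 1463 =1.48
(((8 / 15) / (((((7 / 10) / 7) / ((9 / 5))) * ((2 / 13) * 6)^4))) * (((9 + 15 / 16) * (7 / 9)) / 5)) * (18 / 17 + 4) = 455633633 / 4406400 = 103.40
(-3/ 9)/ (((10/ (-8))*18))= 2/ 135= 0.01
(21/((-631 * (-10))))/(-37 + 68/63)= -1323/14279530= -0.00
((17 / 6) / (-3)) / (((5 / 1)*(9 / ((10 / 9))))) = -17 / 729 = -0.02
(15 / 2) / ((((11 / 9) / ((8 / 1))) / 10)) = 5400 / 11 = 490.91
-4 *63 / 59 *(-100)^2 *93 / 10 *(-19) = 445284000 / 59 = 7547186.44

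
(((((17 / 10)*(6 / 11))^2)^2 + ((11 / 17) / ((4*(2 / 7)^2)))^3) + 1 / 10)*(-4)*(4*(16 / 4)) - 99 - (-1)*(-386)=-2982924702533123 / 2877249320000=-1036.73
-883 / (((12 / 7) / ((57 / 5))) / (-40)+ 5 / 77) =-14433.84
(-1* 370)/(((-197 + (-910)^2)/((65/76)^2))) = -781625/2390983864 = -0.00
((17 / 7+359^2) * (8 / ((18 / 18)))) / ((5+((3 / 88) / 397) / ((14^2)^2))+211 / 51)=70573647746359296 / 625419241369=112842.14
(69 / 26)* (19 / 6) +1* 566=29869 / 52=574.40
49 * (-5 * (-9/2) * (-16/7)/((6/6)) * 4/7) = -1440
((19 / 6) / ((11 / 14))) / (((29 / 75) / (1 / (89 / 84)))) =279300 / 28391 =9.84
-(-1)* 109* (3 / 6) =109 / 2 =54.50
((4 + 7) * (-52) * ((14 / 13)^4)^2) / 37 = -64934718464 / 2321695129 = -27.97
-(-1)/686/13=1/8918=0.00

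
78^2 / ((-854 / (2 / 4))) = -1521 / 427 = -3.56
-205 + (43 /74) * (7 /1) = -14869 /74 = -200.93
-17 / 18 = -0.94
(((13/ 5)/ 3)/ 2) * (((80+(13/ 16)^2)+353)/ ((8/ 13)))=18761873/ 61440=305.37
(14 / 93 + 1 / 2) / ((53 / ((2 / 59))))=121 / 290811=0.00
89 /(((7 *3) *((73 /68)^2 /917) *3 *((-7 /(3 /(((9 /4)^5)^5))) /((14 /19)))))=-121397266144345160941568 /218063667455363299396729444497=-0.00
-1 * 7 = -7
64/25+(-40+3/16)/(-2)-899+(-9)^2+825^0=-635627/800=-794.53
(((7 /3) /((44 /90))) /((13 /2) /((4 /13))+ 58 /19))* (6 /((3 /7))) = 152 /55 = 2.76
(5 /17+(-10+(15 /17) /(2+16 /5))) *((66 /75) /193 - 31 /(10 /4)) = 25209072 /213265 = 118.21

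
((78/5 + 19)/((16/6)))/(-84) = -173/1120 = -0.15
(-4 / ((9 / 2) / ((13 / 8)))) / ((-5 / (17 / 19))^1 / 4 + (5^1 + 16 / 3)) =-884 / 5469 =-0.16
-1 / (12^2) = -0.01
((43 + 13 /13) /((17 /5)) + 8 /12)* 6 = 1388 /17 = 81.65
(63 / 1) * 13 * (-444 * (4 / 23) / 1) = -1454544 / 23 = -63241.04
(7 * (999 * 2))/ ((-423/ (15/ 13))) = -23310/ 611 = -38.15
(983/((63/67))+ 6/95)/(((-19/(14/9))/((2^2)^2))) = -1369.51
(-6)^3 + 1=-215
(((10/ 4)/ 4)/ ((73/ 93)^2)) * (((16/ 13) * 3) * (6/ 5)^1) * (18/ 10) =2802276/ 346385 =8.09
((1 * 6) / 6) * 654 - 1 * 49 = 605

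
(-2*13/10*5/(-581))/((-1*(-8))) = 13/4648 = 0.00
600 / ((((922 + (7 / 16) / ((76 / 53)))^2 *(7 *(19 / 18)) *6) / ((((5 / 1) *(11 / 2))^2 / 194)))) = 0.00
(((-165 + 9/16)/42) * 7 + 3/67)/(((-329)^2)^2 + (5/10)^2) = -58663/25119348590200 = -0.00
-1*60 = -60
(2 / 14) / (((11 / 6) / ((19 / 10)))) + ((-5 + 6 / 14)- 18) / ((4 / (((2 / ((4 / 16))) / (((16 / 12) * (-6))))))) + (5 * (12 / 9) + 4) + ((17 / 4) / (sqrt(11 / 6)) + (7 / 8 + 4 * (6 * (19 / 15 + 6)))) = 17 * sqrt(66) / 44 + 253087 / 1320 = 194.87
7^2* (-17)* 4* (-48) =159936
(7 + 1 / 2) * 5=75 / 2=37.50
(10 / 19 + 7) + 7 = 276 / 19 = 14.53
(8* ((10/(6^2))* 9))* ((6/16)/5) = 3/2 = 1.50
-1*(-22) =22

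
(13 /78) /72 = 1 /432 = 0.00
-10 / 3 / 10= -1 / 3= -0.33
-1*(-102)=102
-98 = -98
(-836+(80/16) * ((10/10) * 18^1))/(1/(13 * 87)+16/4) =-843726/4525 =-186.46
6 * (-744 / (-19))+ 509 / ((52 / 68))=222439 / 247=900.56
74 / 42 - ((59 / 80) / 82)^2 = 1.76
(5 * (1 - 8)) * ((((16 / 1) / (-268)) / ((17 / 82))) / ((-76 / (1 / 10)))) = -287 / 21641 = -0.01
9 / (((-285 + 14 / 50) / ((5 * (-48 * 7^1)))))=189000 / 3559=53.10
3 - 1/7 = 20/7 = 2.86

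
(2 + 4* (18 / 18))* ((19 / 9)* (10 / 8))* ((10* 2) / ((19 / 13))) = 650 / 3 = 216.67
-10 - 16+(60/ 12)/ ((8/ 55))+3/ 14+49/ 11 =8035/ 616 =13.04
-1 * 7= -7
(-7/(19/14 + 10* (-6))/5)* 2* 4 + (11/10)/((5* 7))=63911/287350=0.22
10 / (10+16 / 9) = 45 / 53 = 0.85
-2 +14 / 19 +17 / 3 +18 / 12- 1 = 559 / 114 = 4.90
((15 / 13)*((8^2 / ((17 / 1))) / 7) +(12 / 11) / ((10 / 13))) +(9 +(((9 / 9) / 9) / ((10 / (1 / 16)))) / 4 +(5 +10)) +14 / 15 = 26.97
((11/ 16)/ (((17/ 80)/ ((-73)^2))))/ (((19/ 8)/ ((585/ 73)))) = 18790200/ 323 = 58173.99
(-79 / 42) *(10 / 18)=-395 / 378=-1.04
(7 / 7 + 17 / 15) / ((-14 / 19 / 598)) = -181792 / 105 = -1731.35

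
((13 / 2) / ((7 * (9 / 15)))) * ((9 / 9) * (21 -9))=130 / 7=18.57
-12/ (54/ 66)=-44/ 3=-14.67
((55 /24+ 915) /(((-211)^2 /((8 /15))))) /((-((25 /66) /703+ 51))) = -68096798 /316053198849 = -0.00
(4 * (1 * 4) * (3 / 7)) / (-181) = -48 / 1267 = -0.04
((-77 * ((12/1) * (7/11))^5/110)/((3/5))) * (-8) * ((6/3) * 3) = 234198687744/161051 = 1454189.59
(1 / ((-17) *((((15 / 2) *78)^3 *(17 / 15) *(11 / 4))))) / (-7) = 4 / 297005784075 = 0.00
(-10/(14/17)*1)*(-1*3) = 255/7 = 36.43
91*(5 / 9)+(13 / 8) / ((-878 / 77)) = 3186911 / 63216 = 50.41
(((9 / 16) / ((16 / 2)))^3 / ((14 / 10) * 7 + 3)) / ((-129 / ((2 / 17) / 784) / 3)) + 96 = 3692194405806531 / 38460358393856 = 96.00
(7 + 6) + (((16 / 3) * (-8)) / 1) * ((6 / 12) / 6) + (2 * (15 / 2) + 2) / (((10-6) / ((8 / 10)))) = 578 / 45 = 12.84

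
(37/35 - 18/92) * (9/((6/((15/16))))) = 12483/10304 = 1.21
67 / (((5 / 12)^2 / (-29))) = -279792 / 25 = -11191.68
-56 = -56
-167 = -167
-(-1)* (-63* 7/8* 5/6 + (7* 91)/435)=-309533/6960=-44.47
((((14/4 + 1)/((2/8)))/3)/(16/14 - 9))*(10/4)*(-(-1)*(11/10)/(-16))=21/160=0.13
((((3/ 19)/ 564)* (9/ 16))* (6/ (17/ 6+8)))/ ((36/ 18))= 81/ 1857440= 0.00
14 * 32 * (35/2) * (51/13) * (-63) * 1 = -25189920/13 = -1937686.15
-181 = -181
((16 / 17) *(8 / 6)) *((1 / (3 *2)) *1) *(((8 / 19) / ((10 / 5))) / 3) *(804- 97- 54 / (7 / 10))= 564352 / 61047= 9.24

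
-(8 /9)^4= -4096 /6561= -0.62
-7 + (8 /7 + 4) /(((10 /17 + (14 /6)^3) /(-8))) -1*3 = -559262 /42707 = -13.10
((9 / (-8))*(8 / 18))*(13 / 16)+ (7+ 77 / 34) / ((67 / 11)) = 40633 / 36448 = 1.11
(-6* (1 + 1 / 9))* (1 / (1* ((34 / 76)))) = -760 / 51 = -14.90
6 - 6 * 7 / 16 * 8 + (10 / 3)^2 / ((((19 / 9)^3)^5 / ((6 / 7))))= -1594004612061380844795 / 106267889209123588093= -15.00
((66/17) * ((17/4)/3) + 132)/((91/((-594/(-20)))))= 16335/364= 44.88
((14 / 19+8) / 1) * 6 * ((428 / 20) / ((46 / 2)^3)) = 106572 / 1155865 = 0.09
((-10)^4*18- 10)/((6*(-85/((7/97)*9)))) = -377979/1649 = -229.22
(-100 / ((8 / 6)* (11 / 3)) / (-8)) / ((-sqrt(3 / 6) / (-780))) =43875* sqrt(2) / 22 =2820.39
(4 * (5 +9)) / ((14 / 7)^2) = 14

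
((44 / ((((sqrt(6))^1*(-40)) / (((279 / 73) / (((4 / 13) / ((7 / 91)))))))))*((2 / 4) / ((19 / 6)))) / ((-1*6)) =1023*sqrt(6) / 221920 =0.01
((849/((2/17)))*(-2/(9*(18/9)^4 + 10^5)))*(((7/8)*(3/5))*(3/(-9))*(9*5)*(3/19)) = 2727837/15221888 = 0.18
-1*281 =-281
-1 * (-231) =231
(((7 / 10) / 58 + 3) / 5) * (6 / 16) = 5241 / 23200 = 0.23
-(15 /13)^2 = -225 /169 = -1.33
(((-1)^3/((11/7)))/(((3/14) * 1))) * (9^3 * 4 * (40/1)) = -3810240/11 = -346385.45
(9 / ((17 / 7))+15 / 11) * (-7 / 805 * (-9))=8532 / 21505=0.40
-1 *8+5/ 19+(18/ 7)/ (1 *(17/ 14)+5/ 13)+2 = -7609/ 1843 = -4.13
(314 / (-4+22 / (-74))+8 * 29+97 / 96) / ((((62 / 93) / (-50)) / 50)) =-508613125 / 848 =-599779.63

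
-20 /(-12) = 5 /3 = 1.67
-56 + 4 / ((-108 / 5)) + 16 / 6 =-1445 / 27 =-53.52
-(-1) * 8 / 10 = 4 / 5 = 0.80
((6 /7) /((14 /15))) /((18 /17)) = 85 /98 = 0.87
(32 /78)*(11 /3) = 176 /117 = 1.50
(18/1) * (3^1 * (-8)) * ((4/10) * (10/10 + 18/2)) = -1728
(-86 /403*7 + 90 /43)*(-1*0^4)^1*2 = 0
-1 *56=-56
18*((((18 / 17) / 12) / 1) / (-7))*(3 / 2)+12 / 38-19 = -86029 / 4522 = -19.02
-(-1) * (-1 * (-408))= 408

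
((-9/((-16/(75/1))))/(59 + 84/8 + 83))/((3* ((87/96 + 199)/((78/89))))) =14040/34729313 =0.00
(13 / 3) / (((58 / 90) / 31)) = 6045 / 29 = 208.45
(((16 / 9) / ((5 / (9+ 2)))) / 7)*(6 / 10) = 0.34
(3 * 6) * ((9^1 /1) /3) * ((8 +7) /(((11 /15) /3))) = 36450 /11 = 3313.64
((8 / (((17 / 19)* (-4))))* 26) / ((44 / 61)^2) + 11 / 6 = -2712007 / 24684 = -109.87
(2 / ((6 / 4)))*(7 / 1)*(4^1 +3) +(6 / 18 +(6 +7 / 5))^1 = 1096 / 15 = 73.07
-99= -99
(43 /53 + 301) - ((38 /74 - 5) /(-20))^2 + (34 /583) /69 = 1661825502397 /5507076300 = 301.76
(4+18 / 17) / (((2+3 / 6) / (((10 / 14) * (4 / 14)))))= 344 / 833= 0.41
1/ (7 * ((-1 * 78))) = -1/ 546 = -0.00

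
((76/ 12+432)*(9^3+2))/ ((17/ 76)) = 4297420/ 3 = 1432473.33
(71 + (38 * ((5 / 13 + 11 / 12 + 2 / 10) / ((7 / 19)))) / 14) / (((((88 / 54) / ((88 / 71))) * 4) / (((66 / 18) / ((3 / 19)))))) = 655497359 / 1809080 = 362.34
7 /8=0.88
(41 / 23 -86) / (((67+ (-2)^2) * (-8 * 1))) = 1937 / 13064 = 0.15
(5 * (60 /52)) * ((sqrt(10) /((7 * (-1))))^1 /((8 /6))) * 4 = -225 * sqrt(10) /91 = -7.82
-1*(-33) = 33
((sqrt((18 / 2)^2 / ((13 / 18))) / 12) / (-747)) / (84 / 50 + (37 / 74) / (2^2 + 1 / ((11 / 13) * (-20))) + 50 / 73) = -1582275 * sqrt(26) / 17016788152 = -0.00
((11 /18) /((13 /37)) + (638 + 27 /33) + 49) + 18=1821253 /2574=707.56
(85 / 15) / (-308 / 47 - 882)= -799 / 125286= -0.01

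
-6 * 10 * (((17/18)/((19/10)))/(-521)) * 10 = 17000/29697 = 0.57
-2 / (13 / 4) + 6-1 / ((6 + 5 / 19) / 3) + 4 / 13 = 8065 / 1547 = 5.21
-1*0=0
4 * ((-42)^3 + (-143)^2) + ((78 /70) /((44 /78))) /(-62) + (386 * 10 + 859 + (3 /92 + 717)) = -114808970789 /549010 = -209120.00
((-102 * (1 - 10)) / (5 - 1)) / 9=51 / 2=25.50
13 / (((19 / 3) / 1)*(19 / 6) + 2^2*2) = 234 / 505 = 0.46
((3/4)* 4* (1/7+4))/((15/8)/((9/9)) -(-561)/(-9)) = -2088/10157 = -0.21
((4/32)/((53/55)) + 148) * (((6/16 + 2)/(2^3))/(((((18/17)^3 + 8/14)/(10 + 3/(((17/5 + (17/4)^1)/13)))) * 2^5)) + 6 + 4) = 117613704948755/78771683328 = 1493.10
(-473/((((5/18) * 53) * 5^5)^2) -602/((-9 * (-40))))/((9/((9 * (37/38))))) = -1527531112334789/938162109375000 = -1.63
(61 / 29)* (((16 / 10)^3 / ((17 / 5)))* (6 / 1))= 187392 / 12325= 15.20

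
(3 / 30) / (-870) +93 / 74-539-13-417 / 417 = -177606187 / 321900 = -551.74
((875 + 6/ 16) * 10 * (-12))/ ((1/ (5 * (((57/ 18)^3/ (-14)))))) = 1200839425/ 1008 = 1191308.95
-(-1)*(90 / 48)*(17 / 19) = 255 / 152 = 1.68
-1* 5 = -5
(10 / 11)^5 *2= 200000 / 161051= 1.24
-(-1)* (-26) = -26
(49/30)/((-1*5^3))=-49/3750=-0.01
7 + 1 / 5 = 36 / 5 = 7.20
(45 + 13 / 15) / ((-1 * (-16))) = 43 / 15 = 2.87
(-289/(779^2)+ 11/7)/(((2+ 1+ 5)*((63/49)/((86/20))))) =71737201/109231380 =0.66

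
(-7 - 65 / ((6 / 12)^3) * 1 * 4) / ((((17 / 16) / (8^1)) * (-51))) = 267136 / 867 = 308.12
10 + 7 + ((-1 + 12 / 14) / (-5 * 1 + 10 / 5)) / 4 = 1429 / 84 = 17.01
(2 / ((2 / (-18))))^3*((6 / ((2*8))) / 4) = -2187 / 4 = -546.75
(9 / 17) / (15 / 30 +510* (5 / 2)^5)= 144 / 13547011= 0.00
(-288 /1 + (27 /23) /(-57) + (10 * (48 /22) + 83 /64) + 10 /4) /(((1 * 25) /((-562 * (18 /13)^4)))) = 21681.33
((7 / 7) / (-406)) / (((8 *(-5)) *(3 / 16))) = 1 / 3045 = 0.00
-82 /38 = -41 /19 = -2.16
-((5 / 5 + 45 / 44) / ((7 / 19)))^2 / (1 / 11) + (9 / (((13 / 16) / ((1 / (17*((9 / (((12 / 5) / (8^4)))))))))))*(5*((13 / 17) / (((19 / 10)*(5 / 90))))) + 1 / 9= -331.46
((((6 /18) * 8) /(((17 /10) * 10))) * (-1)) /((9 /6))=-16 /153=-0.10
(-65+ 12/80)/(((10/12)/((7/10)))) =-27237/500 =-54.47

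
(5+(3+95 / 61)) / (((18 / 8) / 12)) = 9328 / 183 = 50.97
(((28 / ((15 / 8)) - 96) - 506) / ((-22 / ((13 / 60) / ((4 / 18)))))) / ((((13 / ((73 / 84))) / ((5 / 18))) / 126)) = 60.87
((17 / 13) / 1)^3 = 4913 / 2197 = 2.24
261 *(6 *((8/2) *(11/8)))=8613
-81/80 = -1.01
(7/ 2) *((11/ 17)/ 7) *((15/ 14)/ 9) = 55/ 1428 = 0.04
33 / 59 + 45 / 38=3909 / 2242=1.74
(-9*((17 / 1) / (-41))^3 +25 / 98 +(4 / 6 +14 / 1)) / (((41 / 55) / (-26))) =-225479700875 / 415386867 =-542.82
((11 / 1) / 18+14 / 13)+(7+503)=119735 / 234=511.69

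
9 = 9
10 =10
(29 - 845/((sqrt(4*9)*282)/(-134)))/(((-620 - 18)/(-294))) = 3976301/89958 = 44.20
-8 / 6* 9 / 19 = -12 / 19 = -0.63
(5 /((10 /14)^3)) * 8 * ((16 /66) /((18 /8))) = 87808 /7425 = 11.83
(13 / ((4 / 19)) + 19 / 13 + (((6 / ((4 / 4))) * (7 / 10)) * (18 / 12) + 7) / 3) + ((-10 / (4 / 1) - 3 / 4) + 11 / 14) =177943 / 2730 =65.18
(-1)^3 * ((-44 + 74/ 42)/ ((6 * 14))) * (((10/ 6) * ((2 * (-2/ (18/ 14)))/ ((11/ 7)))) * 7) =-31045/ 2673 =-11.61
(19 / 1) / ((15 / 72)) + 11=511 / 5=102.20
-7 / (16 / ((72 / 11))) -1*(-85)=1807 / 22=82.14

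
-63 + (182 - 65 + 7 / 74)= 4003 / 74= 54.09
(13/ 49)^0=1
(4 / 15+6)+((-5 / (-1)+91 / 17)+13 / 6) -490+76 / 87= -2318777 / 4930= -470.34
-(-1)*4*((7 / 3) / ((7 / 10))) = 40 / 3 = 13.33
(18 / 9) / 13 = 2 / 13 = 0.15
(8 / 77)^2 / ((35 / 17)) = 0.01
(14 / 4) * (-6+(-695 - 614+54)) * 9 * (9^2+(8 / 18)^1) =-6470191 / 2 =-3235095.50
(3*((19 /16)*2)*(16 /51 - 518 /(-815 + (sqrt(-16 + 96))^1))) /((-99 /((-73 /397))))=18907*sqrt(5) /457945455 + 234746027 /18684174564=0.01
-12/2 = -6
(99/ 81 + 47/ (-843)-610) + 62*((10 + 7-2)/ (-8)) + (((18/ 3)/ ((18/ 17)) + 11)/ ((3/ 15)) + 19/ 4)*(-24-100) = -117825269/ 10116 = -11647.42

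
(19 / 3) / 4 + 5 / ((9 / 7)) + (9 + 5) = 701 / 36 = 19.47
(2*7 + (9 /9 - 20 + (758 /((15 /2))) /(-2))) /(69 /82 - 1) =68306 /195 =350.29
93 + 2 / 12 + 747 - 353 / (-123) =69129 / 82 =843.04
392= 392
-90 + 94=4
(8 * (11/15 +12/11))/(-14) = -172/165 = -1.04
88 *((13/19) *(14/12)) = 70.25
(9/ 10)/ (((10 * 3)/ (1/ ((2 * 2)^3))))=0.00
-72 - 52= -124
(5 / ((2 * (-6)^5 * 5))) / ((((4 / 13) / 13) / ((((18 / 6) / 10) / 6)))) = -169 / 1244160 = -0.00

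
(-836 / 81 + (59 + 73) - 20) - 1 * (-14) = 9370 / 81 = 115.68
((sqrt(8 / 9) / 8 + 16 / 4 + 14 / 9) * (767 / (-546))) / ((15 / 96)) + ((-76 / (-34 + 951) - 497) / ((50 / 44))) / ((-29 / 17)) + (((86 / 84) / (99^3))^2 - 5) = 1271185911492930863995 / 6309268966481239836 - 236 * sqrt(2) / 315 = 200.42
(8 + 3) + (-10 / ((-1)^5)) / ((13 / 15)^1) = 293 / 13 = 22.54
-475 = -475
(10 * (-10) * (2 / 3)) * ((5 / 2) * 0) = 0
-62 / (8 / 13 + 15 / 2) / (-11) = 0.69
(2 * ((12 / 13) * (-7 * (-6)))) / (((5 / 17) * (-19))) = -17136 / 1235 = -13.88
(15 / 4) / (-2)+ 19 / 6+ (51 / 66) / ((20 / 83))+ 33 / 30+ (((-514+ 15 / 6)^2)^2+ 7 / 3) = 12047452427647 / 176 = 68451434247.99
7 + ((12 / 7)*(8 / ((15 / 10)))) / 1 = 113 / 7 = 16.14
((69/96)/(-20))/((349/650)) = -1495/22336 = -0.07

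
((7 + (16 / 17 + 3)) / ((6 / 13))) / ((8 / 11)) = 4433 / 136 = 32.60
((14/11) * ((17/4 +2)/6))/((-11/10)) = -875/726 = -1.21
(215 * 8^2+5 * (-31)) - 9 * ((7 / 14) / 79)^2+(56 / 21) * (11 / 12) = 3057266107 / 224676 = 13607.44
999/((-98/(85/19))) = -84915/1862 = -45.60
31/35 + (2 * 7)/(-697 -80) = 3371/3885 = 0.87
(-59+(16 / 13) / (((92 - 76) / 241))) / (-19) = 526 / 247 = 2.13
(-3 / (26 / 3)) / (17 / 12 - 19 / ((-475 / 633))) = -1350 / 104273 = -0.01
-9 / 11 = -0.82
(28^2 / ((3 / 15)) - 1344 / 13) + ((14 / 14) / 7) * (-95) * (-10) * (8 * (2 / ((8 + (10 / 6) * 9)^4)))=97192334992 / 25465531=3816.62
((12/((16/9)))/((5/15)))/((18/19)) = 171/8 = 21.38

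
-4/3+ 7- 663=-1972/3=-657.33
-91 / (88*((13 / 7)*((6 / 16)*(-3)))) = 49 / 99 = 0.49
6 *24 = 144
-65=-65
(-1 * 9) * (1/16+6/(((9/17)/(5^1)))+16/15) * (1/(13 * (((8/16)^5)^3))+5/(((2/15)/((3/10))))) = -421434057/320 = -1316981.43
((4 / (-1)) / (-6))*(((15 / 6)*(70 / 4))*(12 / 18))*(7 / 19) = 7.16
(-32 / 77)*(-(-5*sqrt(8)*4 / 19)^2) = 3.68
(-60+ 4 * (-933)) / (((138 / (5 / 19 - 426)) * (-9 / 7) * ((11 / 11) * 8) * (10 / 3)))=-4473217 / 13110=-341.21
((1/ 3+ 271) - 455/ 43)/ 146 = 33637/ 18834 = 1.79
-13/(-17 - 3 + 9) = 13/11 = 1.18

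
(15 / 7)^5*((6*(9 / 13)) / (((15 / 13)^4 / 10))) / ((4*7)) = 4448925 / 117649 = 37.82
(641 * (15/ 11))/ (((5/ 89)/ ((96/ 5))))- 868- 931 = 296930.31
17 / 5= 3.40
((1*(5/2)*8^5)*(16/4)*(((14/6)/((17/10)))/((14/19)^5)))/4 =63388134400/122451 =517661.22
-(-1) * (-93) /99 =-31 /33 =-0.94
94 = 94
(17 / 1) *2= 34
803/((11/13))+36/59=949.61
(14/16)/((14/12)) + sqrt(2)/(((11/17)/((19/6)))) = 3/4 + 323 *sqrt(2)/66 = 7.67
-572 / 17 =-33.65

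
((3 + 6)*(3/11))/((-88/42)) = -567/484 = -1.17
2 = 2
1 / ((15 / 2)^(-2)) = 225 / 4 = 56.25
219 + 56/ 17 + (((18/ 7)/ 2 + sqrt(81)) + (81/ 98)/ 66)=8524975/ 36652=232.59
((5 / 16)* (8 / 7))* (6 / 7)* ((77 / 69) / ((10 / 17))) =187 / 322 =0.58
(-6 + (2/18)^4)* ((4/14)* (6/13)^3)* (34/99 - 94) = 5839876480/369972603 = 15.78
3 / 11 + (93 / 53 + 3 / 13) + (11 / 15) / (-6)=1456981 / 682110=2.14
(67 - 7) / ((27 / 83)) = 1660 / 9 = 184.44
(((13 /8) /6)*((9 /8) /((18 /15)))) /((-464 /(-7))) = 455 /118784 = 0.00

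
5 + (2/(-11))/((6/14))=151/33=4.58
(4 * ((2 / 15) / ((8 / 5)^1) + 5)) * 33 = 671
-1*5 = -5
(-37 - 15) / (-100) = 0.52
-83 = -83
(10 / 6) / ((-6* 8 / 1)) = -5 / 144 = -0.03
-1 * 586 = -586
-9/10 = -0.90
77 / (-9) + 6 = -23 / 9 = -2.56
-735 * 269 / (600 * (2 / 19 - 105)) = 250439 / 79720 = 3.14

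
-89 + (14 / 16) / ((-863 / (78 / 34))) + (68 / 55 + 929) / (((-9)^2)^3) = -305323523562391 / 3430579200840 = -89.00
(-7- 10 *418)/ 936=-4187/ 936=-4.47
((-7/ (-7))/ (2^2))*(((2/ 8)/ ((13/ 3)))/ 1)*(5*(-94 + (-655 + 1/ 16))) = -179745/ 3328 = -54.01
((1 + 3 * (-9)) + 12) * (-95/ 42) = 95/ 3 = 31.67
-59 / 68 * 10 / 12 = -295 / 408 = -0.72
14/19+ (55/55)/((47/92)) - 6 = -2952/893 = -3.31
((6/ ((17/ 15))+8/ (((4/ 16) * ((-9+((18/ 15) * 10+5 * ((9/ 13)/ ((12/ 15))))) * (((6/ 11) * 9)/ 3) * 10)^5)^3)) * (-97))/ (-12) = 42.79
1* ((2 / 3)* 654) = 436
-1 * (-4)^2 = -16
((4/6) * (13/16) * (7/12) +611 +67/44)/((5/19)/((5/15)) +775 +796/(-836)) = 36887987/46639008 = 0.79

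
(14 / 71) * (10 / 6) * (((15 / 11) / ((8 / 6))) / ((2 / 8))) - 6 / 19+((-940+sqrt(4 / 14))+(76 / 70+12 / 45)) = -1460899442 / 1558095+sqrt(14) / 7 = -937.08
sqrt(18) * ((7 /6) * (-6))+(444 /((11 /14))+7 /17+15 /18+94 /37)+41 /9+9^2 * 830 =8444375041 /124542 -21 * sqrt(2) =67773.73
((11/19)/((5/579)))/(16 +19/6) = 38214/10925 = 3.50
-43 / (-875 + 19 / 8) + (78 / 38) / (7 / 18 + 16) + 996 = 38978819762 / 39128505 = 996.17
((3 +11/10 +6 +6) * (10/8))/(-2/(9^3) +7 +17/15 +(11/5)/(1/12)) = 586845/1006912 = 0.58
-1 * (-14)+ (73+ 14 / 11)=971 / 11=88.27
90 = 90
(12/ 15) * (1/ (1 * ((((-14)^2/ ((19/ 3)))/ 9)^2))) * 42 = 9747/ 3430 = 2.84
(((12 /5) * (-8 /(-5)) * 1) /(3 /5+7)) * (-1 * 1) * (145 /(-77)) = 1392 /1463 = 0.95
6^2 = 36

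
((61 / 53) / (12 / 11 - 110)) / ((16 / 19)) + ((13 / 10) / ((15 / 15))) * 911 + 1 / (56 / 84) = 6023231071 / 5079520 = 1185.79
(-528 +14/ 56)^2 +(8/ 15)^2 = 1002673249/ 3600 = 278520.35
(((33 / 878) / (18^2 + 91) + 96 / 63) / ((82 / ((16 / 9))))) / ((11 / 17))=792916244 / 15529267215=0.05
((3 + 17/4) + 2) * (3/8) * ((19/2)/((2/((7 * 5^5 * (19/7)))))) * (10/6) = 208703125/128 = 1630493.16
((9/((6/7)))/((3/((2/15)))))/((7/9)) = 3/5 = 0.60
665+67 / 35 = 23342 / 35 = 666.91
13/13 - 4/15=11/15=0.73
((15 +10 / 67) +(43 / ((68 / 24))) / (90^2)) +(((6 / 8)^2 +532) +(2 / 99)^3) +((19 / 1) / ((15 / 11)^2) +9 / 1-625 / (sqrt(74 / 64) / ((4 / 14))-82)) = 574.92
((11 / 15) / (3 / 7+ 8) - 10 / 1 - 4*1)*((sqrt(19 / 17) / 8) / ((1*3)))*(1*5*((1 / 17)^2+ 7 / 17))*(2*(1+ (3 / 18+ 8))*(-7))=23702525*sqrt(323) / 2608803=163.29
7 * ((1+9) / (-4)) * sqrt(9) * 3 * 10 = -1575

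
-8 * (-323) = 2584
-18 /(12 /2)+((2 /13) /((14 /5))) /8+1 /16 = -4267 /1456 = -2.93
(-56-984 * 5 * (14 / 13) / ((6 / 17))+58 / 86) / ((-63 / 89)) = 749629823 / 35217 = 21286.02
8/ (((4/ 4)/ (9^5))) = 472392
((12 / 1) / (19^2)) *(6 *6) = 432 / 361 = 1.20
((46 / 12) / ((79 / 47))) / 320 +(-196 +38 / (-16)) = -30088439 / 151680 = -198.37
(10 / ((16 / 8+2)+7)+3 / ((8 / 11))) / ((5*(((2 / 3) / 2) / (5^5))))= 830625 / 88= 9438.92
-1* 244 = -244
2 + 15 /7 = 29 /7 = 4.14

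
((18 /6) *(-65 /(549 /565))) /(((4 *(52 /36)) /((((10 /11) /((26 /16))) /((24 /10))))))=-70625 /8723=-8.10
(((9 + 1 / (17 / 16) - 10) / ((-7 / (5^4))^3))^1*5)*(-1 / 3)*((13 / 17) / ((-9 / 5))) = 79345703125 / 2676429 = 29646.11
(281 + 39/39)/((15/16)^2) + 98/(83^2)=165784246/516675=320.87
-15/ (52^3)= -15/ 140608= -0.00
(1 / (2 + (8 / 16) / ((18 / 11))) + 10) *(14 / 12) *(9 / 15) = 3031 / 415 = 7.30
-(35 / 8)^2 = -1225 / 64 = -19.14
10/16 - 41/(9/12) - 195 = -5977/24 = -249.04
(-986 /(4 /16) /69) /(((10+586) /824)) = -812464 /10281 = -79.03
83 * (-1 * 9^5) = -4901067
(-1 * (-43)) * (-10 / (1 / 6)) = -2580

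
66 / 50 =33 / 25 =1.32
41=41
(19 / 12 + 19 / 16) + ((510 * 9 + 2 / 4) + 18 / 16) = 220531 / 48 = 4594.40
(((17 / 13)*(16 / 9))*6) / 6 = 272 / 117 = 2.32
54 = 54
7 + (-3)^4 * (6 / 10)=278 / 5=55.60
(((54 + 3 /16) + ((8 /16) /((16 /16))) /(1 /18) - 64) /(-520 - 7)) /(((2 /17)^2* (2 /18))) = 1989 /1984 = 1.00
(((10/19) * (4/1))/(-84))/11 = -10/4389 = -0.00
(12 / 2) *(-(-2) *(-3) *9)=-324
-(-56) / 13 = 56 / 13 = 4.31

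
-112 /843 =-0.13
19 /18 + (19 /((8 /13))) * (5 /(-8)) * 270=-1500221 /288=-5209.10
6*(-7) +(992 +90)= 1040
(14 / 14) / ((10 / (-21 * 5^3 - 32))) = -2657 / 10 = -265.70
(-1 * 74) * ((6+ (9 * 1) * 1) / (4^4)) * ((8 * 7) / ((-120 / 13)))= 3367 / 128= 26.30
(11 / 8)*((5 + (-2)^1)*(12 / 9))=11 / 2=5.50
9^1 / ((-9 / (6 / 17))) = -6 / 17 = -0.35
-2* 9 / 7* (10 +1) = -198 / 7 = -28.29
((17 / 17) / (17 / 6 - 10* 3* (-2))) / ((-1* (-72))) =1 / 4524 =0.00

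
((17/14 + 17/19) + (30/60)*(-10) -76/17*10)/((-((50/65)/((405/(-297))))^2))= 327369393/2188648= 149.58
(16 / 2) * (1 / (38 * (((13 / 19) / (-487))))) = -1948 / 13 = -149.85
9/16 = 0.56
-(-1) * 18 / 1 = 18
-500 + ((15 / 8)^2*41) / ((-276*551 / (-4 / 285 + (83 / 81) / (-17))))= -14146715831195 / 28293435648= -500.00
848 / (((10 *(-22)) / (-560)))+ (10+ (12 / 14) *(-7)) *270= 35624 / 11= 3238.55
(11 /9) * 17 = 187 /9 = 20.78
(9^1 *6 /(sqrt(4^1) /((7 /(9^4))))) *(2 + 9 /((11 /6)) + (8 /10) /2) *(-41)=-38458 /4455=-8.63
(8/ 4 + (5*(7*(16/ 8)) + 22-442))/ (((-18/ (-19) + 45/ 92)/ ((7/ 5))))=-1419376/ 4185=-339.16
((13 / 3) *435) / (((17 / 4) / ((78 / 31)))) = 588120 / 527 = 1115.98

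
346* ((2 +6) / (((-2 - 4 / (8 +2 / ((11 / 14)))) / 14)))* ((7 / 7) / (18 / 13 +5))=-14609504 / 5727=-2550.99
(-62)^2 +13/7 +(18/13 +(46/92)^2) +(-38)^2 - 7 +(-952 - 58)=1555915/364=4274.49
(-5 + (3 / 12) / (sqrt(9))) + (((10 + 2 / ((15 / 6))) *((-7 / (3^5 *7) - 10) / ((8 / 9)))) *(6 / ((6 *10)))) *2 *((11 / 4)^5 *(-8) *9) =10570715687 / 38400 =275279.05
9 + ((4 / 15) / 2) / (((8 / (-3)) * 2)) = 359 / 40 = 8.98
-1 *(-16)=16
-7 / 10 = -0.70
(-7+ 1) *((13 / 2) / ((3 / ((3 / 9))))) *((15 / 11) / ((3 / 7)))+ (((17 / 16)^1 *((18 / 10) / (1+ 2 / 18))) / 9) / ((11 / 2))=-181541 / 13200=-13.75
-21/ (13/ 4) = -84/ 13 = -6.46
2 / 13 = 0.15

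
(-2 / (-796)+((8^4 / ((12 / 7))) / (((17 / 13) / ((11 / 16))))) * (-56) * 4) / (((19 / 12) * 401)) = -11422867354 / 25775077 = -443.17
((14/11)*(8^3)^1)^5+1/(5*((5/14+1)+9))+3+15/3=13719174807371322987314/116761975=117496940312728.72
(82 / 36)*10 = 205 / 9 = 22.78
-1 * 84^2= -7056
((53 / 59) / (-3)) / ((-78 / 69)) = 1219 / 4602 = 0.26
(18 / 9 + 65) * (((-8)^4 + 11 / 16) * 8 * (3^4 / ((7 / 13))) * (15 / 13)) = 5335853535 / 14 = 381132395.36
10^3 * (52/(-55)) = -10400/11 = -945.45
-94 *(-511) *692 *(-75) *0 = 0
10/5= 2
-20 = -20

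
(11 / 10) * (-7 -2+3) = -33 / 5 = -6.60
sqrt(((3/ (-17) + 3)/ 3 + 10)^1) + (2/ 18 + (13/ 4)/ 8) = 149/ 288 + sqrt(3162)/ 17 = 3.83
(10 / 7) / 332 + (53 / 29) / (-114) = -11264 / 960393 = -0.01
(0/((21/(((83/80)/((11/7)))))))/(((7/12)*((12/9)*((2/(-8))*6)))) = 0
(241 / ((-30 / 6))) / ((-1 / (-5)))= -241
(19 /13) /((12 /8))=38 /39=0.97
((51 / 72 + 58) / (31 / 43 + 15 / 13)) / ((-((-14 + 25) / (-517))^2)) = -1739876879 / 25152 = -69174.49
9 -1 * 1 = 8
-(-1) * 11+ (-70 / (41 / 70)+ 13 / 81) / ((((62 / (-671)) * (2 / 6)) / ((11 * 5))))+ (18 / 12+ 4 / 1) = 7314528298 / 34317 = 213145.91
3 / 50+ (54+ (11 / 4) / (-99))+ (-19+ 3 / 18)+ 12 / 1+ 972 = 917279 / 900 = 1019.20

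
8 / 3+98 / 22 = 235 / 33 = 7.12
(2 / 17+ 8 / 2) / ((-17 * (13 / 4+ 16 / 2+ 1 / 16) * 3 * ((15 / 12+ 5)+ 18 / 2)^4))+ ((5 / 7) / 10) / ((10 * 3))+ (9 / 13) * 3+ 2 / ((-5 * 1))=6640758644361461 / 3954471048904740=1.68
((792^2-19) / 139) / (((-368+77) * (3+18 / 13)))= -8154185 / 2305593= -3.54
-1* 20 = -20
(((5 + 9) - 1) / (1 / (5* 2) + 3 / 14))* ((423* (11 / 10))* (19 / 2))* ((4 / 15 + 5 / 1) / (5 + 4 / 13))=83457101 / 460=181428.48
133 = 133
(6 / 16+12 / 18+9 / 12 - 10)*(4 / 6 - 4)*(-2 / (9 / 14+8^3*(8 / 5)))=-34475 / 516501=-0.07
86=86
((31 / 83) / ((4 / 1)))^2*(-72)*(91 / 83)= -787059 / 1143574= -0.69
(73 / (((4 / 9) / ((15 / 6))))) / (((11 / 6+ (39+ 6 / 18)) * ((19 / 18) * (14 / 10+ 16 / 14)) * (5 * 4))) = 620865 / 3341416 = 0.19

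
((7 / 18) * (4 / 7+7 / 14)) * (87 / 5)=29 / 4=7.25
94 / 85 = 1.11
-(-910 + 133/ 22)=19887/ 22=903.95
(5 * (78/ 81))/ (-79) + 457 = 974651/ 2133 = 456.94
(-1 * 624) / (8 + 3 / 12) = -832 / 11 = -75.64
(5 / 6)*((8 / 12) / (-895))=-1 / 1611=-0.00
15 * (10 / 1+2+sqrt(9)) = 225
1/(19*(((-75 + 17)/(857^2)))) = -734449/1102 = -666.47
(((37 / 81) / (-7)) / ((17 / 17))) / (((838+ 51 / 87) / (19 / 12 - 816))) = 10486429 / 165466476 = 0.06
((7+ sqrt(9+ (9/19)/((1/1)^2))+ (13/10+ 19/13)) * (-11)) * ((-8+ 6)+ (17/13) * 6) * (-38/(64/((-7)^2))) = 24022.04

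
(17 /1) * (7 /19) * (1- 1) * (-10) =0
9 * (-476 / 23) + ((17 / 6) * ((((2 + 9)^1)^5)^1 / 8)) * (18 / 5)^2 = 739037.83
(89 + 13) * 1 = 102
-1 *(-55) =55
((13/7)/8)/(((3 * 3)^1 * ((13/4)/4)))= 2/63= 0.03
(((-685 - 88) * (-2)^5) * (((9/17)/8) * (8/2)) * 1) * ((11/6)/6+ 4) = 479260/17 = 28191.76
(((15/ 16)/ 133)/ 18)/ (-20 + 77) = 5/ 727776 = 0.00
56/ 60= 14/ 15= 0.93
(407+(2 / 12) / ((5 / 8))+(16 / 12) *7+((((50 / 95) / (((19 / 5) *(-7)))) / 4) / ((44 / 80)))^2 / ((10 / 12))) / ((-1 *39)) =-10.68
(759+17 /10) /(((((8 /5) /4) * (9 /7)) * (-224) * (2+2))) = -7607 /4608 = -1.65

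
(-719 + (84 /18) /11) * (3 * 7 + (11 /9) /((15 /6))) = -22930471 /1485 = -15441.39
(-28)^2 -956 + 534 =362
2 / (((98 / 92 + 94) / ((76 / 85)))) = 6992 / 371705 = 0.02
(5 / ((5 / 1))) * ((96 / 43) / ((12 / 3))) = 24 / 43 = 0.56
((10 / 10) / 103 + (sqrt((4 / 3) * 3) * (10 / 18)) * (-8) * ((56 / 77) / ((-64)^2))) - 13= -4239299 / 326304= -12.99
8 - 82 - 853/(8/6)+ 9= -704.75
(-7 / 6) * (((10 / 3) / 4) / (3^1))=-35 / 108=-0.32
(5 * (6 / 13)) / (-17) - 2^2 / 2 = -472 / 221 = -2.14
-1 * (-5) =5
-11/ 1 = -11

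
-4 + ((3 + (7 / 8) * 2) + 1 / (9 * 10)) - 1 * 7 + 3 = -583 / 180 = -3.24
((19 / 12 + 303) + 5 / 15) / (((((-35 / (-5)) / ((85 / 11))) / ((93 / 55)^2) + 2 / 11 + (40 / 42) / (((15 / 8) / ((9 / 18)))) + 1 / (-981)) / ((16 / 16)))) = 1505127172857 / 3710045288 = 405.69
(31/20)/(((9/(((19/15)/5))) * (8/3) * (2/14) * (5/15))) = 4123/12000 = 0.34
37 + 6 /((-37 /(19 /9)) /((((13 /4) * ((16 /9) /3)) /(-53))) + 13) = 18112507 /489367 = 37.01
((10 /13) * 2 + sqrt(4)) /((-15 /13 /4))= -184 /15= -12.27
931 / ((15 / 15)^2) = 931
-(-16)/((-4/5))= -20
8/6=1.33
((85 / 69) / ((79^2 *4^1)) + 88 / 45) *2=50528411 / 12918870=3.91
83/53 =1.57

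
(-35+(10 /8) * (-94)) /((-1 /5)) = 1525 /2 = 762.50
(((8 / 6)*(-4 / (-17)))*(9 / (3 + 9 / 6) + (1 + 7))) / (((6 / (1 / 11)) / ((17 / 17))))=80 / 1683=0.05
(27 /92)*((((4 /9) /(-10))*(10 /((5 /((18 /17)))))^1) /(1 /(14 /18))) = -42 /1955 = -0.02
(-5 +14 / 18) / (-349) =38 / 3141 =0.01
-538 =-538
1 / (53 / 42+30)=0.03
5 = 5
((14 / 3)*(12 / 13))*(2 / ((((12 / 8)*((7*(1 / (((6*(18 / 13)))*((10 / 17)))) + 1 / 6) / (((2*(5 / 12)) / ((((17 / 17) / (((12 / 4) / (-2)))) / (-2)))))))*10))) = 20160 / 22451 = 0.90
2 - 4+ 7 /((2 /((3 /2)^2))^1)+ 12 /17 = 895 /136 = 6.58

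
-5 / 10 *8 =-4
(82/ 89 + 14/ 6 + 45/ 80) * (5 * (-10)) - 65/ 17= -7069315/ 36312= -194.68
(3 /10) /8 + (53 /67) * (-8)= -33719 /5360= -6.29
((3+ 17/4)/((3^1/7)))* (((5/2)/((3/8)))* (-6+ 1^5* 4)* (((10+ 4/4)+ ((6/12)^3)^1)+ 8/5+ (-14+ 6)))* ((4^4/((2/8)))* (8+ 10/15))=-9458176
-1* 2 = -2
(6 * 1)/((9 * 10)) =1/15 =0.07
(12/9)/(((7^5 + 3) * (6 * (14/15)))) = 1/70602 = 0.00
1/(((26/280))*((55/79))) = 2212/143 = 15.47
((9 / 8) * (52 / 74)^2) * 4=3042 / 1369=2.22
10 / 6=5 / 3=1.67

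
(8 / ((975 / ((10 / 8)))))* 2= 4 / 195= 0.02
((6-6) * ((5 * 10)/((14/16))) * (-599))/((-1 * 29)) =0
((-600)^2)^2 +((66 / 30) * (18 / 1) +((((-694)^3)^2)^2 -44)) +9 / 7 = 436899642969909124767985028867317651 / 35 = 12482846941997403564799570000000000.00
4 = 4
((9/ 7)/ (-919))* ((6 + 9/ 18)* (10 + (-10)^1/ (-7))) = -4680/ 45031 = -0.10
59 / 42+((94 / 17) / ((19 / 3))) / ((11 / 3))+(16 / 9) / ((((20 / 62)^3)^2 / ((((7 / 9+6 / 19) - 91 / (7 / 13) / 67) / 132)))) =-156257405907343 / 10123118775000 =-15.44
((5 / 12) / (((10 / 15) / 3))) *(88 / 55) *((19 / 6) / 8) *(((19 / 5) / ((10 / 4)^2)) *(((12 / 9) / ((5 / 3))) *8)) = 2888 / 625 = 4.62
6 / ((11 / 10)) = 60 / 11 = 5.45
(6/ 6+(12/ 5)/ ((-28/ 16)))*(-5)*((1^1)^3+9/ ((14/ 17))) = 2171/ 98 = 22.15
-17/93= -0.18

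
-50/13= -3.85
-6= -6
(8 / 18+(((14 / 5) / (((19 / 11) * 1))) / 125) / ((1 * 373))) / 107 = 17718886 / 4265488125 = 0.00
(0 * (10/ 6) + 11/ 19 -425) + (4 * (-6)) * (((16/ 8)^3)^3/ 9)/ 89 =-2230912/ 5073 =-439.76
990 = 990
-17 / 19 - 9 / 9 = -36 / 19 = -1.89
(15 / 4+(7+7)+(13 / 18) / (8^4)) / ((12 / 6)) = 1308685 / 147456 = 8.88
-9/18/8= -1/16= -0.06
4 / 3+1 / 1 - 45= -128 / 3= -42.67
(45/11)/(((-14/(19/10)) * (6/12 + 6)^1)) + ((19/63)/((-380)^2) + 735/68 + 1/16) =6277199603/581981400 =10.79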